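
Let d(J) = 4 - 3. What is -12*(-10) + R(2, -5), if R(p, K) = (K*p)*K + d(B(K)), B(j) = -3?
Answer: 171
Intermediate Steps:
d(J) = 1
R(p, K) = 1 + p*K² (R(p, K) = (K*p)*K + 1 = p*K² + 1 = 1 + p*K²)
-12*(-10) + R(2, -5) = -12*(-10) + (1 + 2*(-5)²) = 120 + (1 + 2*25) = 120 + (1 + 50) = 120 + 51 = 171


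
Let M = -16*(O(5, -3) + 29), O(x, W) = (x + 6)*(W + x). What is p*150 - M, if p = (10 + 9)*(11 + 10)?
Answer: 60666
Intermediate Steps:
O(x, W) = (6 + x)*(W + x)
p = 399 (p = 19*21 = 399)
M = -816 (M = -16*((5² + 6*(-3) + 6*5 - 3*5) + 29) = -16*((25 - 18 + 30 - 15) + 29) = -16*(22 + 29) = -16*51 = -816)
p*150 - M = 399*150 - 1*(-816) = 59850 + 816 = 60666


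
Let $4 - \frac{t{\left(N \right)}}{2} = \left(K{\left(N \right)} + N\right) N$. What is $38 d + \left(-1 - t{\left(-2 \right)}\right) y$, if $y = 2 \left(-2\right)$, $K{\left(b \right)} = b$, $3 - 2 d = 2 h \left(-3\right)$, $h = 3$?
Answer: $371$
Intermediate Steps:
$d = \frac{21}{2}$ ($d = \frac{3}{2} - \frac{2 \cdot 3 \left(-3\right)}{2} = \frac{3}{2} - \frac{6 \left(-3\right)}{2} = \frac{3}{2} - -9 = \frac{3}{2} + 9 = \frac{21}{2} \approx 10.5$)
$t{\left(N \right)} = 8 - 4 N^{2}$ ($t{\left(N \right)} = 8 - 2 \left(N + N\right) N = 8 - 2 \cdot 2 N N = 8 - 2 \cdot 2 N^{2} = 8 - 4 N^{2}$)
$y = -4$
$38 d + \left(-1 - t{\left(-2 \right)}\right) y = 38 \cdot \frac{21}{2} + \left(-1 - \left(8 - 4 \left(-2\right)^{2}\right)\right) \left(-4\right) = 399 + \left(-1 - \left(8 - 16\right)\right) \left(-4\right) = 399 + \left(-1 - -8\right) \left(-4\right) = 399 + \left(-1 + 8\right) \left(-4\right) = 399 + 7 \left(-4\right) = 399 - 28 = 371$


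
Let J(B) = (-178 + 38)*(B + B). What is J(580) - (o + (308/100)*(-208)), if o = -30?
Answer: -4043234/25 ≈ -1.6173e+5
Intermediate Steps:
J(B) = -280*B
J(580) - (o + (308/100)*(-208)) = -280*580 - (-30 + (308/100)*(-208)) = -162400 - (-30 + (308*(1/100))*(-208)) = -162400 - (-30 + (77/25)*(-208)) = -162400 - (-30 - 16016/25) = -162400 - 1*(-16766/25) = -162400 + 16766/25 = -4043234/25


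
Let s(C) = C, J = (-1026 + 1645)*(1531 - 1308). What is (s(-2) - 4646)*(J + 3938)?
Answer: -659899800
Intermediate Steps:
J = 138037 (J = 619*223 = 138037)
(s(-2) - 4646)*(J + 3938) = (-2 - 4646)*(138037 + 3938) = -4648*141975 = -659899800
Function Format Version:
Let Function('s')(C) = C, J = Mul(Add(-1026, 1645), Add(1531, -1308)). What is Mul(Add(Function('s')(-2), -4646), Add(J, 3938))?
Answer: -659899800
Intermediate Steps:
J = 138037 (J = Mul(619, 223) = 138037)
Mul(Add(Function('s')(-2), -4646), Add(J, 3938)) = Mul(Add(-2, -4646), Add(138037, 3938)) = Mul(-4648, 141975) = -659899800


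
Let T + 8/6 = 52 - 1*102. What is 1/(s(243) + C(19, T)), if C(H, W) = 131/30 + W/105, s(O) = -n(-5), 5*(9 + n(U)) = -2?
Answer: 18/239 ≈ 0.075314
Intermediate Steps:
T = -154/3 (T = -4/3 + (52 - 1*102) = -4/3 + (52 - 102) = -4/3 - 50 = -154/3 ≈ -51.333)
n(U) = -47/5 (n(U) = -9 + (⅕)*(-2) = -9 - ⅖ = -47/5)
s(O) = 47/5 (s(O) = -1*(-47/5) = 47/5)
C(H, W) = 131/30 + W/105 (C(H, W) = 131*(1/30) + W*(1/105) = 131/30 + W/105)
1/(s(243) + C(19, T)) = 1/(47/5 + (131/30 + (1/105)*(-154/3))) = 1/(47/5 + (131/30 - 22/45)) = 1/(47/5 + 349/90) = 1/(239/18) = 18/239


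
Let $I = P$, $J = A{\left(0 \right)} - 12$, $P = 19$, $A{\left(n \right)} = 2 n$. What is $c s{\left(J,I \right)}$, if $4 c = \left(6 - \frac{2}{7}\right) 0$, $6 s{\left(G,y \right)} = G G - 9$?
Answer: $0$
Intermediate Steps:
$J = -12$ ($J = 2 \cdot 0 - 12 = 0 - 12 = -12$)
$I = 19$
$s{\left(G,y \right)} = - \frac{3}{2} + \frac{G^{2}}{6}$ ($s{\left(G,y \right)} = \frac{G G - 9}{6} = \frac{G^{2} - 9}{6} = \frac{-9 + G^{2}}{6} = - \frac{3}{2} + \frac{G^{2}}{6}$)
$c = 0$ ($c = \frac{\left(6 - \frac{2}{7}\right) 0}{4} = \frac{\frac{40}{7} \cdot 0}{4} = \frac{1}{4} \cdot 0 = 0$)
$c s{\left(J,I \right)} = 0 \left(- \frac{3}{2} + \frac{\left(-12\right)^{2}}{6}\right) = 0 \left(- \frac{3}{2} + \frac{1}{6} \cdot 144\right) = 0 \left(- \frac{3}{2} + 24\right) = 0 \cdot \frac{45}{2} = 0$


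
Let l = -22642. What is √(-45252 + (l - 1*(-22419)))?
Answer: 5*I*√1819 ≈ 213.25*I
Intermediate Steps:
√(-45252 + (l - 1*(-22419))) = √(-45252 + (-22642 - 1*(-22419))) = √(-45252 + (-22642 + 22419)) = √(-45252 - 223) = √(-45475) = 5*I*√1819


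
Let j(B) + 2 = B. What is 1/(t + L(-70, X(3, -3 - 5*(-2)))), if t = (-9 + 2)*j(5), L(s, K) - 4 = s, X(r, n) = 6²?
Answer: -1/87 ≈ -0.011494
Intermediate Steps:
X(r, n) = 36
j(B) = -2 + B
L(s, K) = 4 + s
t = -21 (t = (-9 + 2)*(-2 + 5) = -7*3 = -21)
1/(t + L(-70, X(3, -3 - 5*(-2)))) = 1/(-21 + (4 - 70)) = 1/(-21 - 66) = 1/(-87) = -1/87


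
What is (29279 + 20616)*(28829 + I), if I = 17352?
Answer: 2304200995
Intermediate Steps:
(29279 + 20616)*(28829 + I) = (29279 + 20616)*(28829 + 17352) = 49895*46181 = 2304200995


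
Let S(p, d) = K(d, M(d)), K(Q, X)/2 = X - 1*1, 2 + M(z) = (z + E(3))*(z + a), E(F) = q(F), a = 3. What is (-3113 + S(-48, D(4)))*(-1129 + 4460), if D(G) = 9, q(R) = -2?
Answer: -9829781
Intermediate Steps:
E(F) = -2
M(z) = -2 + (-2 + z)*(3 + z) (M(z) = -2 + (z - 2)*(z + 3) = -2 + (-2 + z)*(3 + z))
K(Q, X) = -2 + 2*X (K(Q, X) = 2*(X - 1*1) = 2*(X - 1) = 2*(-1 + X) = -2 + 2*X)
S(p, d) = -18 + 2*d + 2*d² (S(p, d) = -2 + 2*(-8 + d + d²) = -2 + (-16 + 2*d + 2*d²) = -18 + 2*d + 2*d²)
(-3113 + S(-48, D(4)))*(-1129 + 4460) = (-3113 + (-18 + 2*9 + 2*9²))*(-1129 + 4460) = (-3113 + (-18 + 18 + 2*81))*3331 = (-3113 + (-18 + 18 + 162))*3331 = (-3113 + 162)*3331 = -2951*3331 = -9829781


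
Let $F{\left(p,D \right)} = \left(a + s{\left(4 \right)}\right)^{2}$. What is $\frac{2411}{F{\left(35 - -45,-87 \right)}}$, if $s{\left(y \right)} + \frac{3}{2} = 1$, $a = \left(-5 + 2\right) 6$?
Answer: $\frac{9644}{1369} \approx 7.0446$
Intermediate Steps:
$a = -18$ ($a = \left(-3\right) 6 = -18$)
$s{\left(y \right)} = - \frac{1}{2}$ ($s{\left(y \right)} = - \frac{3}{2} + 1 = - \frac{1}{2}$)
$F{\left(p,D \right)} = \frac{1369}{4}$ ($F{\left(p,D \right)} = \left(-18 - \frac{1}{2}\right)^{2} = \left(- \frac{37}{2}\right)^{2} = \frac{1369}{4}$)
$\frac{2411}{F{\left(35 - -45,-87 \right)}} = \frac{2411}{\frac{1369}{4}} = 2411 \cdot \frac{4}{1369} = \frac{9644}{1369}$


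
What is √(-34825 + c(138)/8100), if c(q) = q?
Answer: I*√282082362/90 ≈ 186.61*I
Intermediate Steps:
√(-34825 + c(138)/8100) = √(-34825 + 138/8100) = √(-34825 + 138*(1/8100)) = √(-34825 + 23/1350) = √(-47013727/1350) = I*√282082362/90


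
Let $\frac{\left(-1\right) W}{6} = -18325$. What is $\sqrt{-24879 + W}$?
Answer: $\sqrt{85071} \approx 291.67$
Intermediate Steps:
$W = 109950$ ($W = \left(-6\right) \left(-18325\right) = 109950$)
$\sqrt{-24879 + W} = \sqrt{-24879 + 109950} = \sqrt{85071}$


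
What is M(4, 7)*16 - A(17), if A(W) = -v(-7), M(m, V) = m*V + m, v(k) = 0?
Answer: 512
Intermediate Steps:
M(m, V) = m + V*m (M(m, V) = V*m + m = m + V*m)
A(W) = 0 (A(W) = -1*0 = 0)
M(4, 7)*16 - A(17) = (4*(1 + 7))*16 - 1*0 = (4*8)*16 + 0 = 32*16 + 0 = 512 + 0 = 512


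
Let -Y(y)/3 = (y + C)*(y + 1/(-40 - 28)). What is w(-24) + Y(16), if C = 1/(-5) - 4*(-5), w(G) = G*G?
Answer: -387879/340 ≈ -1140.8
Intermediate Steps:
w(G) = G**2
C = 99/5 (C = -1/5 + 20 = 99/5 ≈ 19.800)
Y(y) = -3*(-1/68 + y)*(99/5 + y) (Y(y) = -3*(y + 99/5)*(y + 1/(-40 - 28)) = -3*(99/5 + y)*(y + 1/(-68)) = -3*(99/5 + y)*(y - 1/68) = -3*(99/5 + y)*(-1/68 + y) = -3*(-1/68 + y)*(99/5 + y))
w(-24) + Y(16) = (-24)**2 + (297/340 - 3*16**2 - 20181/340*16) = 576 + (297/340 - 3*256 - 80724/85) = 576 + (297/340 - 768 - 80724/85) = 576 - 583719/340 = -387879/340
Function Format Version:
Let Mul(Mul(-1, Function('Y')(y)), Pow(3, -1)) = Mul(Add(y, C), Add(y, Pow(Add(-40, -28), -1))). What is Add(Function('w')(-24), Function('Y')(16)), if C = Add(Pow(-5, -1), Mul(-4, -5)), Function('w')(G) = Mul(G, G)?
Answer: Rational(-387879, 340) ≈ -1140.8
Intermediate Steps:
Function('w')(G) = Pow(G, 2)
C = Rational(99, 5) (C = Add(Rational(-1, 5), 20) = Rational(99, 5) ≈ 19.800)
Function('Y')(y) = Mul(-3, Add(Rational(-1, 68), y), Add(Rational(99, 5), y)) (Function('Y')(y) = Mul(-3, Mul(Add(y, Rational(99, 5)), Add(y, Pow(Add(-40, -28), -1)))) = Mul(-3, Mul(Add(Rational(99, 5), y), Add(y, Pow(-68, -1)))) = Mul(-3, Mul(Add(Rational(99, 5), y), Add(y, Rational(-1, 68)))) = Mul(-3, Mul(Add(Rational(99, 5), y), Add(Rational(-1, 68), y))) = Mul(-3, Mul(Add(Rational(-1, 68), y), Add(Rational(99, 5), y))) = Mul(-3, Add(Rational(-1, 68), y), Add(Rational(99, 5), y)))
Add(Function('w')(-24), Function('Y')(16)) = Add(Pow(-24, 2), Add(Rational(297, 340), Mul(-3, Pow(16, 2)), Mul(Rational(-20181, 340), 16))) = Add(576, Add(Rational(297, 340), Mul(-3, 256), Rational(-80724, 85))) = Add(576, Add(Rational(297, 340), -768, Rational(-80724, 85))) = Add(576, Rational(-583719, 340)) = Rational(-387879, 340)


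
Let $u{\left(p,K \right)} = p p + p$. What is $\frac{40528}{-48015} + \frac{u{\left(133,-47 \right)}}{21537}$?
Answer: $- \frac{634378}{38299965} \approx -0.016563$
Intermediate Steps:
$u{\left(p,K \right)} = p + p^{2}$ ($u{\left(p,K \right)} = p^{2} + p = p + p^{2}$)
$\frac{40528}{-48015} + \frac{u{\left(133,-47 \right)}}{21537} = \frac{40528}{-48015} + \frac{133 \left(1 + 133\right)}{21537} = 40528 \left(- \frac{1}{48015}\right) + 133 \cdot 134 \cdot \frac{1}{21537} = - \frac{40528}{48015} + 17822 \cdot \frac{1}{21537} = - \frac{40528}{48015} + \frac{17822}{21537} = - \frac{634378}{38299965}$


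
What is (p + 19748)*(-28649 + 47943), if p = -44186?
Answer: -471506772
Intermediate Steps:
(p + 19748)*(-28649 + 47943) = (-44186 + 19748)*(-28649 + 47943) = -24438*19294 = -471506772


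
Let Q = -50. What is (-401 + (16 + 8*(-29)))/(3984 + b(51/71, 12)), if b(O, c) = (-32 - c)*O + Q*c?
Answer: -43807/238020 ≈ -0.18405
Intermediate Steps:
b(O, c) = -50*c + O*(-32 - c) (b(O, c) = (-32 - c)*O - 50*c = O*(-32 - c) - 50*c = -50*c + O*(-32 - c))
(-401 + (16 + 8*(-29)))/(3984 + b(51/71, 12)) = (-401 + (16 + 8*(-29)))/(3984 + (-50*12 - 1632/71 - 1*51/71*12)) = (-401 + (16 - 232))/(3984 + (-600 - 1632/71 - 1*51*(1/71)*12)) = (-401 - 216)/(3984 + (-600 - 32*51/71 - 1*51/71*12)) = -617/(3984 + (-600 - 1632/71 - 612/71)) = -617/(3984 - 44844/71) = -617/238020/71 = -617*71/238020 = -43807/238020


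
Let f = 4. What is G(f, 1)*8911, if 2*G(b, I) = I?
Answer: 8911/2 ≈ 4455.5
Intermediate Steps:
G(b, I) = I/2
G(f, 1)*8911 = ((½)*1)*8911 = (½)*8911 = 8911/2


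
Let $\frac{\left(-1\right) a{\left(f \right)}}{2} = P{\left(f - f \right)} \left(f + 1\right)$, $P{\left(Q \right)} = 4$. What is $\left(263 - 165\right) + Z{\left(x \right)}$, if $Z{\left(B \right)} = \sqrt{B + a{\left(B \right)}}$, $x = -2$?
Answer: $98 + \sqrt{6} \approx 100.45$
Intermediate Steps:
$a{\left(f \right)} = -8 - 8 f$ ($a{\left(f \right)} = - 2 \cdot 4 \left(f + 1\right) = - 2 \cdot 4 \left(1 + f\right) = - 2 \left(4 + 4 f\right) = -8 - 8 f$)
$Z{\left(B \right)} = \sqrt{-8 - 7 B}$ ($Z{\left(B \right)} = \sqrt{B - \left(8 + 8 B\right)} = \sqrt{-8 - 7 B}$)
$\left(263 - 165\right) + Z{\left(x \right)} = \left(263 - 165\right) + \sqrt{-8 - -14} = 98 + \sqrt{-8 + 14} = 98 + \sqrt{6}$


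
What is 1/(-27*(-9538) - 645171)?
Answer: -1/387645 ≈ -2.5797e-6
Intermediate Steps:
1/(-27*(-9538) - 645171) = 1/(257526 - 645171) = 1/(-387645) = -1/387645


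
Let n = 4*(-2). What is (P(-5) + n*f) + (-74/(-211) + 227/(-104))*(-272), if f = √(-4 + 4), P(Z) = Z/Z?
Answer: 1369577/2743 ≈ 499.30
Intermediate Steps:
n = -8
P(Z) = 1
f = 0 (f = √0 = 0)
(P(-5) + n*f) + (-74/(-211) + 227/(-104))*(-272) = (1 - 8*0) + (-74/(-211) + 227/(-104))*(-272) = (1 + 0) + (-74*(-1/211) + 227*(-1/104))*(-272) = 1 + (74/211 - 227/104)*(-272) = 1 - 40201/21944*(-272) = 1 + 1366834/2743 = 1369577/2743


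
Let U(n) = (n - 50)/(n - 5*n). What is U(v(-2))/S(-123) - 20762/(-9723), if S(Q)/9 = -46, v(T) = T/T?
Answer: 1614545/766728 ≈ 2.1058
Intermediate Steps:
v(T) = 1
S(Q) = -414 (S(Q) = 9*(-46) = -414)
U(n) = -(-50 + n)/(4*n) (U(n) = (-50 + n)/((-4*n)) = (-50 + n)*(-1/(4*n)) = -(-50 + n)/(4*n))
U(v(-2))/S(-123) - 20762/(-9723) = ((¼)*(50 - 1*1)/1)/(-414) - 20762/(-9723) = ((¼)*1*(50 - 1))*(-1/414) - 20762*(-1/9723) = ((¼)*1*49)*(-1/414) + 2966/1389 = (49/4)*(-1/414) + 2966/1389 = -49/1656 + 2966/1389 = 1614545/766728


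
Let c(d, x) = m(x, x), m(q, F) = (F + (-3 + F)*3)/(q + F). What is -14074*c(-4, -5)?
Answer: -204073/5 ≈ -40815.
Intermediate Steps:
m(q, F) = (-9 + 4*F)/(F + q) (m(q, F) = (F + (-9 + 3*F))/(F + q) = (-9 + 4*F)/(F + q))
c(d, x) = (-9 + 4*x)/(2*x) (c(d, x) = (-9 + 4*x)/(x + x) = (-9 + 4*x)/((2*x)) = (1/(2*x))*(-9 + 4*x) = (-9 + 4*x)/(2*x))
-14074*c(-4, -5) = -14074*(2 - 9/2/(-5)) = -14074*(2 - 9/2*(-⅕)) = -14074*(2 + 9/10) = -14074*29/10 = -454*899/10 = -204073/5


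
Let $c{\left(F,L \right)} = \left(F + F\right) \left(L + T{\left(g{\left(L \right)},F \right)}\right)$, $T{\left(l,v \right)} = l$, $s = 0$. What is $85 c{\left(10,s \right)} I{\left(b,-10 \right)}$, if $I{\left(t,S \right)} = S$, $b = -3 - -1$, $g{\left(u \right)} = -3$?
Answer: $51000$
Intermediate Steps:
$b = -2$ ($b = -3 + 1 = -2$)
$c{\left(F,L \right)} = 2 F \left(-3 + L\right)$ ($c{\left(F,L \right)} = \left(F + F\right) \left(L - 3\right) = 2 F \left(-3 + L\right)$)
$85 c{\left(10,s \right)} I{\left(b,-10 \right)} = 85 \cdot 2 \cdot 10 \left(-3 + 0\right) \left(-10\right) = 85 \cdot 2 \cdot 10 \left(-3\right) \left(-10\right) = 85 \left(-60\right) \left(-10\right) = \left(-5100\right) \left(-10\right) = 51000$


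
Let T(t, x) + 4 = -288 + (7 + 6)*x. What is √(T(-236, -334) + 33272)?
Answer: 3*√3182 ≈ 169.23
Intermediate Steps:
T(t, x) = -292 + 13*x (T(t, x) = -4 + (-288 + (7 + 6)*x) = -4 + (-288 + 13*x) = -292 + 13*x)
√(T(-236, -334) + 33272) = √((-292 + 13*(-334)) + 33272) = √((-292 - 4342) + 33272) = √(-4634 + 33272) = √28638 = 3*√3182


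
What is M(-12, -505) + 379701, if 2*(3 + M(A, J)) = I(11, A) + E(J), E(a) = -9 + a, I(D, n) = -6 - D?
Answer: 758865/2 ≈ 3.7943e+5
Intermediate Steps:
M(A, J) = -16 + J/2 (M(A, J) = -3 + ((-6 - 1*11) + (-9 + J))/2 = -3 + ((-6 - 11) + (-9 + J))/2 = -3 + (-17 + (-9 + J))/2 = -3 + (-26 + J)/2 = -3 + (-13 + J/2) = -16 + J/2)
M(-12, -505) + 379701 = (-16 + (½)*(-505)) + 379701 = (-16 - 505/2) + 379701 = -537/2 + 379701 = 758865/2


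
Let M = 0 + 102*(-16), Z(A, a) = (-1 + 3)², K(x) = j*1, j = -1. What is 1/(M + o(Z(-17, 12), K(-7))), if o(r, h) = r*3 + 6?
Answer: -1/1614 ≈ -0.00061958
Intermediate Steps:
K(x) = -1 (K(x) = -1*1 = -1)
Z(A, a) = 4 (Z(A, a) = 2² = 4)
o(r, h) = 6 + 3*r (o(r, h) = 3*r + 6 = 6 + 3*r)
M = -1632 (M = 0 - 1632 = -1632)
1/(M + o(Z(-17, 12), K(-7))) = 1/(-1632 + (6 + 3*4)) = 1/(-1632 + (6 + 12)) = 1/(-1632 + 18) = 1/(-1614) = -1/1614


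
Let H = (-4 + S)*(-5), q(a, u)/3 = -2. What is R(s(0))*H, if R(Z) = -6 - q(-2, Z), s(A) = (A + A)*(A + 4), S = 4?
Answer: 0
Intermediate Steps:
q(a, u) = -6 (q(a, u) = 3*(-2) = -6)
s(A) = 2*A*(4 + A) (s(A) = (2*A)*(4 + A) = 2*A*(4 + A))
H = 0 (H = (-4 + 4)*(-5) = 0*(-5) = 0)
R(Z) = 0 (R(Z) = -6 - 1*(-6) = -6 + 6 = 0)
R(s(0))*H = 0*0 = 0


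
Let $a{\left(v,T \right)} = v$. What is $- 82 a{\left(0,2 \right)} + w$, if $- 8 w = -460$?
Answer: $\frac{115}{2} \approx 57.5$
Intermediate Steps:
$w = \frac{115}{2}$ ($w = \left(- \frac{1}{8}\right) \left(-460\right) = \frac{115}{2} \approx 57.5$)
$- 82 a{\left(0,2 \right)} + w = \left(-82\right) 0 + \frac{115}{2} = 0 + \frac{115}{2} = \frac{115}{2}$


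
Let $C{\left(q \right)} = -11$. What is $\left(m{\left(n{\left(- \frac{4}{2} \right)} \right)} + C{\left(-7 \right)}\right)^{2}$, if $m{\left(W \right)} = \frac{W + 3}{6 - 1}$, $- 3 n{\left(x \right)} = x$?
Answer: $\frac{23716}{225} \approx 105.4$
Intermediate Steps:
$n{\left(x \right)} = - \frac{x}{3}$
$m{\left(W \right)} = \frac{3}{5} + \frac{W}{5}$ ($m{\left(W \right)} = \frac{3 + W}{5} = \left(3 + W\right) \frac{1}{5} = \frac{3}{5} + \frac{W}{5}$)
$\left(m{\left(n{\left(- \frac{4}{2} \right)} \right)} + C{\left(-7 \right)}\right)^{2} = \left(\left(\frac{3}{5} + \frac{\left(- \frac{1}{3}\right) \left(- \frac{4}{2}\right)}{5}\right) - 11\right)^{2} = \left(\left(\frac{3}{5} + \frac{\left(- \frac{1}{3}\right) \left(\left(-4\right) \frac{1}{2}\right)}{5}\right) - 11\right)^{2} = \left(\left(\frac{3}{5} + \frac{\left(- \frac{1}{3}\right) \left(-2\right)}{5}\right) - 11\right)^{2} = \left(\left(\frac{3}{5} + \frac{1}{5} \cdot \frac{2}{3}\right) - 11\right)^{2} = \left(\left(\frac{3}{5} + \frac{2}{15}\right) - 11\right)^{2} = \left(\frac{11}{15} - 11\right)^{2} = \left(- \frac{154}{15}\right)^{2} = \frac{23716}{225}$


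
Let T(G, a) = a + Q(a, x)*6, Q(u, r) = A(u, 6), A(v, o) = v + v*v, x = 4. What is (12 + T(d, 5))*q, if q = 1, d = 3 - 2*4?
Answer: 197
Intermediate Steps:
A(v, o) = v + v**2
Q(u, r) = u*(1 + u)
d = -5 (d = 3 - 8 = -5)
T(G, a) = a + 6*a*(1 + a) (T(G, a) = a + (a*(1 + a))*6 = a + 6*a*(1 + a))
(12 + T(d, 5))*q = (12 + 5*(7 + 6*5))*1 = (12 + 5*(7 + 30))*1 = (12 + 5*37)*1 = (12 + 185)*1 = 197*1 = 197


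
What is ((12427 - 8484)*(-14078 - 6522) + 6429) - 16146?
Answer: -81235517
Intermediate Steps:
((12427 - 8484)*(-14078 - 6522) + 6429) - 16146 = (3943*(-20600) + 6429) - 16146 = (-81225800 + 6429) - 16146 = -81219371 - 16146 = -81235517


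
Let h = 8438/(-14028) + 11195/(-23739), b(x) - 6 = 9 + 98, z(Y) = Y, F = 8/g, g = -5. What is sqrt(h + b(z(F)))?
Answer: sqrt(344784979287451038)/55501782 ≈ 10.580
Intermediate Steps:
F = -8/5 (F = 8/(-5) = 8*(-1/5) = -8/5 ≈ -1.6000)
b(x) = 113 (b(x) = 6 + (9 + 98) = 6 + 107 = 113)
h = -59558857/55501782 (h = 8438*(-1/14028) + 11195*(-1/23739) = -4219/7014 - 11195/23739 = -59558857/55501782 ≈ -1.0731)
sqrt(h + b(z(F))) = sqrt(-59558857/55501782 + 113) = sqrt(6212142509/55501782) = sqrt(344784979287451038)/55501782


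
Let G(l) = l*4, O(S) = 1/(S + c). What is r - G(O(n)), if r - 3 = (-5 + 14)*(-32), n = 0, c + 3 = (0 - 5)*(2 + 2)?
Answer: -6551/23 ≈ -284.83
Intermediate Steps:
c = -23 (c = -3 + (0 - 5)*(2 + 2) = -3 - 5*4 = -3 - 20 = -23)
O(S) = 1/(-23 + S) (O(S) = 1/(S - 23) = 1/(-23 + S))
r = -285 (r = 3 + (-5 + 14)*(-32) = 3 + 9*(-32) = 3 - 288 = -285)
G(l) = 4*l
r - G(O(n)) = -285 - 4/(-23 + 0) = -285 - 4/(-23) = -285 - 4*(-1)/23 = -285 - 1*(-4/23) = -285 + 4/23 = -6551/23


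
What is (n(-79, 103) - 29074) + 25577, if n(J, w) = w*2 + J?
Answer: -3370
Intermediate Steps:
n(J, w) = J + 2*w (n(J, w) = 2*w + J = J + 2*w)
(n(-79, 103) - 29074) + 25577 = ((-79 + 2*103) - 29074) + 25577 = ((-79 + 206) - 29074) + 25577 = (127 - 29074) + 25577 = -28947 + 25577 = -3370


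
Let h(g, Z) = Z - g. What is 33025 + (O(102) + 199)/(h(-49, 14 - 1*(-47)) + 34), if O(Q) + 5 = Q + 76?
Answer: 396331/12 ≈ 33028.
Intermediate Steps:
O(Q) = 71 + Q (O(Q) = -5 + (Q + 76) = -5 + (76 + Q) = 71 + Q)
33025 + (O(102) + 199)/(h(-49, 14 - 1*(-47)) + 34) = 33025 + ((71 + 102) + 199)/(((14 - 1*(-47)) - 1*(-49)) + 34) = 33025 + (173 + 199)/(((14 + 47) + 49) + 34) = 33025 + 372/((61 + 49) + 34) = 33025 + 372/(110 + 34) = 33025 + 372/144 = 33025 + 372*(1/144) = 33025 + 31/12 = 396331/12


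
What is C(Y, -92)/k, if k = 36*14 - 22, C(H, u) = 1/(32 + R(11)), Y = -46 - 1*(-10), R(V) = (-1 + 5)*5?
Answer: 1/25064 ≈ 3.9898e-5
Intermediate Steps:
R(V) = 20 (R(V) = 4*5 = 20)
Y = -36 (Y = -46 + 10 = -36)
C(H, u) = 1/52 (C(H, u) = 1/(32 + 20) = 1/52)
k = 482 (k = 504 - 22 = 482)
C(Y, -92)/k = (1/52)/482 = (1/52)*(1/482) = 1/25064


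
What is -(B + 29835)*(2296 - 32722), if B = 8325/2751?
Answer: 832500086220/917 ≈ 9.0785e+8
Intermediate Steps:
B = 2775/917 (B = 8325*(1/2751) = 2775/917 ≈ 3.0262)
-(B + 29835)*(2296 - 32722) = -(2775/917 + 29835)*(2296 - 32722) = -27361470*(-30426)/917 = -1*(-832500086220/917) = 832500086220/917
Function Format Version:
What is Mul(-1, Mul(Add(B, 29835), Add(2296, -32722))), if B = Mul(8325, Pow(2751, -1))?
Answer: Rational(832500086220, 917) ≈ 9.0785e+8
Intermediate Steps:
B = Rational(2775, 917) (B = Mul(8325, Rational(1, 2751)) = Rational(2775, 917) ≈ 3.0262)
Mul(-1, Mul(Add(B, 29835), Add(2296, -32722))) = Mul(-1, Mul(Add(Rational(2775, 917), 29835), Add(2296, -32722))) = Mul(-1, Mul(Rational(27361470, 917), -30426)) = Mul(-1, Rational(-832500086220, 917)) = Rational(832500086220, 917)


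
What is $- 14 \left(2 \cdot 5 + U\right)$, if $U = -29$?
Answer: $266$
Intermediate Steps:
$- 14 \left(2 \cdot 5 + U\right) = - 14 \left(2 \cdot 5 - 29\right) = - 14 \left(10 - 29\right) = \left(-14\right) \left(-19\right) = 266$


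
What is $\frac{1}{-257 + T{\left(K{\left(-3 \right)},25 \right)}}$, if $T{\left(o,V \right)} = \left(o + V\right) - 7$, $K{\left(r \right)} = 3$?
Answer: $- \frac{1}{236} \approx -0.0042373$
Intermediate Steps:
$T{\left(o,V \right)} = -7 + V + o$ ($T{\left(o,V \right)} = \left(V + o\right) - 7 = -7 + V + o$)
$\frac{1}{-257 + T{\left(K{\left(-3 \right)},25 \right)}} = \frac{1}{-257 + \left(-7 + 25 + 3\right)} = \frac{1}{-257 + 21} = \frac{1}{-236} = - \frac{1}{236}$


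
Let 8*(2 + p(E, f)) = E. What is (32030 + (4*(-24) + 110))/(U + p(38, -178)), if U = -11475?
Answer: -128176/45889 ≈ -2.7932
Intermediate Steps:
p(E, f) = -2 + E/8
(32030 + (4*(-24) + 110))/(U + p(38, -178)) = (32030 + (4*(-24) + 110))/(-11475 + (-2 + (⅛)*38)) = (32030 + (-96 + 110))/(-11475 + (-2 + 19/4)) = (32030 + 14)/(-11475 + 11/4) = 32044/(-45889/4) = 32044*(-4/45889) = -128176/45889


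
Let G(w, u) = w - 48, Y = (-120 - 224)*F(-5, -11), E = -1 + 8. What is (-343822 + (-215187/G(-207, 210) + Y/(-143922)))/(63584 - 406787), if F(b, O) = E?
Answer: 123405239833/123486155415 ≈ 0.99934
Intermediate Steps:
E = 7
F(b, O) = 7
Y = -2408 (Y = (-120 - 224)*7 = -344*7 = -2408)
G(w, u) = -48 + w
(-343822 + (-215187/G(-207, 210) + Y/(-143922)))/(63584 - 406787) = (-343822 + (-215187/(-48 - 207) - 2408/(-143922)))/(63584 - 406787) = (-343822 + (-215187/(-255) - 2408*(-1/143922)))/(-343203) = (-343822 + (-215187*(-1/255) + 1204/71961))*(-1/343203) = (-343822 + (71729/85 + 1204/71961))*(-1/343203) = (-343822 + 303634877/359805)*(-1/343203) = -123405239833/359805*(-1/343203) = 123405239833/123486155415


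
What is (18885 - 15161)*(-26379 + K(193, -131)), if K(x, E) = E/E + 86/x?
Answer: -18958392432/193 ≈ -9.8230e+7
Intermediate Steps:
K(x, E) = 1 + 86/x
(18885 - 15161)*(-26379 + K(193, -131)) = (18885 - 15161)*(-26379 + (86 + 193)/193) = 3724*(-26379 + (1/193)*279) = 3724*(-26379 + 279/193) = 3724*(-5090868/193) = -18958392432/193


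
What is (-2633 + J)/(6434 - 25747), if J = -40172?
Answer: 6115/2759 ≈ 2.2164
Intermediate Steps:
(-2633 + J)/(6434 - 25747) = (-2633 - 40172)/(6434 - 25747) = -42805/(-19313) = -42805*(-1/19313) = 6115/2759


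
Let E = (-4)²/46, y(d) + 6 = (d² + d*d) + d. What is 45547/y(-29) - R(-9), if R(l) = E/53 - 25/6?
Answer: 127748009/4015386 ≈ 31.815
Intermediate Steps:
y(d) = -6 + d + 2*d² (y(d) = -6 + ((d² + d*d) + d) = -6 + ((d² + d²) + d) = -6 + (2*d² + d) = -6 + (d + 2*d²) = -6 + d + 2*d²)
E = 8/23 (E = 16*(1/46) = 8/23 ≈ 0.34783)
R(l) = -30427/7314 (R(l) = (8/23)/53 - 25/6 = (8/23)*(1/53) - 25*⅙ = 8/1219 - 25/6 = -30427/7314)
45547/y(-29) - R(-9) = 45547/(-6 - 29 + 2*(-29)²) - 1*(-30427/7314) = 45547/(-6 - 29 + 2*841) + 30427/7314 = 45547/(-6 - 29 + 1682) + 30427/7314 = 45547/1647 + 30427/7314 = 127748009/4015386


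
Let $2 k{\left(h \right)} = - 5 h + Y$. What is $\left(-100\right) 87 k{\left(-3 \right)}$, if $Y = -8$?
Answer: $-30450$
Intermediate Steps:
$k{\left(h \right)} = -4 - \frac{5 h}{2}$ ($k{\left(h \right)} = \frac{- 5 h - 8}{2} = \frac{-8 - 5 h}{2} = -4 - \frac{5 h}{2}$)
$\left(-100\right) 87 k{\left(-3 \right)} = \left(-100\right) 87 \left(-4 - - \frac{15}{2}\right) = - 8700 \left(-4 + \frac{15}{2}\right) = \left(-8700\right) \frac{7}{2} = -30450$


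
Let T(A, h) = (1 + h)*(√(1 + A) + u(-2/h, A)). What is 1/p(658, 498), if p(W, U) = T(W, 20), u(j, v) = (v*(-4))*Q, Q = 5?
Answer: -1880/519554823 - √659/3636883761 ≈ -3.6255e-6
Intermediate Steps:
u(j, v) = -20*v (u(j, v) = (v*(-4))*5 = -4*v*5 = -20*v)
T(A, h) = (1 + h)*(√(1 + A) - 20*A)
p(W, U) = -420*W + 21*√(1 + W) (p(W, U) = √(1 + W) - 20*W + 20*√(1 + W) - 20*W*20 = √(1 + W) - 20*W + 20*√(1 + W) - 400*W = -420*W + 21*√(1 + W))
1/p(658, 498) = 1/(-420*658 + 21*√(1 + 658)) = 1/(-276360 + 21*√659)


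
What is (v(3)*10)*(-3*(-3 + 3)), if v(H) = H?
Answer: 0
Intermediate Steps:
(v(3)*10)*(-3*(-3 + 3)) = (3*10)*(-3*(-3 + 3)) = 30*(-3*0) = 30*0 = 0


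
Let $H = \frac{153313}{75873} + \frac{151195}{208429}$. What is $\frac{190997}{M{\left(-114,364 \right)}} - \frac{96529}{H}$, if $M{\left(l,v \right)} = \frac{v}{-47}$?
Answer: $- \frac{236371924258296565}{3951810909592} \approx -59814.0$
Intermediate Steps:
$M{\left(l,v \right)} = - \frac{v}{47}$ ($M{\left(l,v \right)} = v \left(- \frac{1}{47}\right) = - \frac{v}{47}$)
$H = \frac{43426493512}{15814133517}$ ($H = 153313 \cdot \frac{1}{75873} + 151195 \cdot \frac{1}{208429} = \frac{153313}{75873} + \frac{151195}{208429} = \frac{43426493512}{15814133517} \approx 2.7461$)
$\frac{190997}{M{\left(-114,364 \right)}} - \frac{96529}{H} = \frac{190997}{\left(- \frac{1}{47}\right) 364} - \frac{96529}{\frac{43426493512}{15814133517}} = \frac{190997}{- \frac{364}{47}} - \frac{1526522494262493}{43426493512} = 190997 \left(- \frac{47}{364}\right) - \frac{1526522494262493}{43426493512} = - \frac{8976859}{364} - \frac{1526522494262493}{43426493512} = - \frac{236371924258296565}{3951810909592}$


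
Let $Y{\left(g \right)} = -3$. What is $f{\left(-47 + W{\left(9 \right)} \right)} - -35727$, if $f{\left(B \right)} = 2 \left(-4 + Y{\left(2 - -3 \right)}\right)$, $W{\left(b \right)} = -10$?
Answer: $35713$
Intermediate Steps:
$f{\left(B \right)} = -14$ ($f{\left(B \right)} = 2 \left(-4 - 3\right) = 2 \left(-7\right) = -14$)
$f{\left(-47 + W{\left(9 \right)} \right)} - -35727 = -14 - -35727 = -14 + 35727 = 35713$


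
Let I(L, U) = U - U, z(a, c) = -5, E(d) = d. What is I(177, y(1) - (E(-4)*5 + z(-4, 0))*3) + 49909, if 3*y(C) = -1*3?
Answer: 49909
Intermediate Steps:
y(C) = -1 (y(C) = (-1*3)/3 = (1/3)*(-3) = -1)
I(L, U) = 0
I(177, y(1) - (E(-4)*5 + z(-4, 0))*3) + 49909 = 0 + 49909 = 49909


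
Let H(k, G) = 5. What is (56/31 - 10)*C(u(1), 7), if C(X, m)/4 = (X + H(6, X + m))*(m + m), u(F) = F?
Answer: -85344/31 ≈ -2753.0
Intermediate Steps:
C(X, m) = 8*m*(5 + X) (C(X, m) = 4*((X + 5)*(m + m)) = 4*((5 + X)*(2*m)) = 4*(2*m*(5 + X)) = 8*m*(5 + X))
(56/31 - 10)*C(u(1), 7) = (56/31 - 10)*(8*7*(5 + 1)) = (56*(1/31) - 10)*(8*7*6) = (56/31 - 10)*336 = -254/31*336 = -85344/31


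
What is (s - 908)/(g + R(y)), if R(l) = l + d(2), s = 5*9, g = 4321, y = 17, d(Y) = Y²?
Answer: -863/4342 ≈ -0.19876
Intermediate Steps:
s = 45
R(l) = 4 + l (R(l) = l + 2² = l + 4 = 4 + l)
(s - 908)/(g + R(y)) = (45 - 908)/(4321 + (4 + 17)) = -863/(4321 + 21) = -863/4342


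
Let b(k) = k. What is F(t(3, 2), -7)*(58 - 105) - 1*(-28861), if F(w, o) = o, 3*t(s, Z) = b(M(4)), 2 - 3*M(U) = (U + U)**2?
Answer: 29190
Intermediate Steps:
M(U) = 2/3 - 4*U**2/3 (M(U) = 2/3 - (U + U)**2/3 = 2/3 - 4*U**2/3)
t(s, Z) = -62/9 (t(s, Z) = (2/3 - 4/3*4**2)/3 = (2/3 - 4/3*16)/3 = (2/3 - 64/3)/3 = (1/3)*(-62/3) = -62/9)
F(t(3, 2), -7)*(58 - 105) - 1*(-28861) = -7*(58 - 105) - 1*(-28861) = -7*(-47) + 28861 = 329 + 28861 = 29190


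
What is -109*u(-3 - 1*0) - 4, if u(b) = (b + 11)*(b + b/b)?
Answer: 1740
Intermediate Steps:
u(b) = (1 + b)*(11 + b) (u(b) = (11 + b)*(b + 1) = (11 + b)*(1 + b) = (1 + b)*(11 + b))
-109*u(-3 - 1*0) - 4 = -109*(11 + (-3 - 1*0)² + 12*(-3 - 1*0)) - 4 = -109*(11 + (-3 + 0)² + 12*(-3 + 0)) - 4 = -109*(11 + (-3)² + 12*(-3)) - 4 = -109*(11 + 9 - 36) - 4 = -109*(-16) - 4 = 1744 - 4 = 1740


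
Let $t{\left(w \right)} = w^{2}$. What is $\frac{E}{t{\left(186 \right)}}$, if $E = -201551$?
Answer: $- \frac{201551}{34596} \approx -5.8258$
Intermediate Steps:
$\frac{E}{t{\left(186 \right)}} = - \frac{201551}{186^{2}} = - \frac{201551}{34596}$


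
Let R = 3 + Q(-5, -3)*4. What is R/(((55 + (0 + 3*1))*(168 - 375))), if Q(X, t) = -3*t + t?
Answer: -3/1334 ≈ -0.0022489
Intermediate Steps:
Q(X, t) = -2*t
R = 27 (R = 3 - 2*(-3)*4 = 3 + 6*4 = 3 + 24 = 27)
R/(((55 + (0 + 3*1))*(168 - 375))) = 27/(((55 + (0 + 3*1))*(168 - 375))) = 27/(((55 + (0 + 3))*(-207))) = 27/(((55 + 3)*(-207))) = 27/((58*(-207))) = 27/(-12006) = 27*(-1/12006) = -3/1334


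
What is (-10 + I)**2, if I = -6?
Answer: 256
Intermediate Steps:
(-10 + I)**2 = (-10 - 6)**2 = (-16)**2 = 256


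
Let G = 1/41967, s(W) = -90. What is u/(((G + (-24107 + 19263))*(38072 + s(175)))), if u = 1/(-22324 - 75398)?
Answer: 4663/83837771156185732 ≈ 5.5619e-14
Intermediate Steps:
G = 1/41967 ≈ 2.3828e-5
u = -1/97722 (u = 1/(-97722) = -1/97722 ≈ -1.0233e-5)
u/(((G + (-24107 + 19263))*(38072 + s(175)))) = -1/((38072 - 90)*(1/41967 + (-24107 + 19263)))/97722 = -1/(37982*(1/41967 - 4844))/97722 = -1/(97722*((-203288147/41967*37982))) = -1/(97722*(-7721290399354/41967)) = -1/97722*(-41967/7721290399354) = 4663/83837771156185732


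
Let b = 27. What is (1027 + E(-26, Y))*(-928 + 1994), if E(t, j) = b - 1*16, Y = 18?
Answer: 1106508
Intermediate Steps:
E(t, j) = 11 (E(t, j) = 27 - 1*16 = 27 - 16 = 11)
(1027 + E(-26, Y))*(-928 + 1994) = (1027 + 11)*(-928 + 1994) = 1038*1066 = 1106508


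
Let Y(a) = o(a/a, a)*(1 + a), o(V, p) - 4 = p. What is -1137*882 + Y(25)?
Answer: -1002080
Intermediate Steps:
o(V, p) = 4 + p
Y(a) = (1 + a)*(4 + a) (Y(a) = (4 + a)*(1 + a) = (1 + a)*(4 + a))
-1137*882 + Y(25) = -1137*882 + (1 + 25)*(4 + 25) = -1002834 + 26*29 = -1002834 + 754 = -1002080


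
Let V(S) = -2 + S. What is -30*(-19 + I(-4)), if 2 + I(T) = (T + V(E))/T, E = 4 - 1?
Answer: 1215/2 ≈ 607.50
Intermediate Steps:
E = 3
I(T) = -2 + (1 + T)/T (I(T) = -2 + (T + (-2 + 3))/T = -2 + (T + 1)/T = -2 + (1 + T)/T)
-30*(-19 + I(-4)) = -30*(-19 + (1 - 1*(-4))/(-4)) = -30*(-19 - (1 + 4)/4) = -30*(-19 - 1/4*5) = -30*(-19 - 5/4) = -30*(-81/4) = 1215/2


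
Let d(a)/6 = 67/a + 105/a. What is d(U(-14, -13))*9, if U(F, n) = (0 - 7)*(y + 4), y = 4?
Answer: -1161/7 ≈ -165.86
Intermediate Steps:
U(F, n) = -56 (U(F, n) = (0 - 7)*(4 + 4) = -7*8 = -56)
d(a) = 1032/a (d(a) = 6*(67/a + 105/a) = 6*(172/a) = 1032/a)
d(U(-14, -13))*9 = (1032/(-56))*9 = (1032*(-1/56))*9 = -129/7*9 = -1161/7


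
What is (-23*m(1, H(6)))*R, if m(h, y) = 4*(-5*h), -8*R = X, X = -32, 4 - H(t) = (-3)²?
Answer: 1840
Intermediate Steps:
H(t) = -5 (H(t) = 4 - 1*(-3)² = 4 - 1*9 = 4 - 9 = -5)
R = 4 (R = -⅛*(-32) = 4)
m(h, y) = -20*h
(-23*m(1, H(6)))*R = -(-460)*4 = -23*(-20)*4 = 460*4 = 1840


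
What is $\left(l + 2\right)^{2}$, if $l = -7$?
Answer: $25$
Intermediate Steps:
$\left(l + 2\right)^{2} = \left(-7 + 2\right)^{2} = \left(-5\right)^{2} = 25$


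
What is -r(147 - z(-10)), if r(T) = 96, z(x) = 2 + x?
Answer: -96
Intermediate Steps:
-r(147 - z(-10)) = -1*96 = -96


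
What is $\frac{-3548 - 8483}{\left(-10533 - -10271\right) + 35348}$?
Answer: $- \frac{227}{662} \approx -0.3429$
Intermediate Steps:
$\frac{-3548 - 8483}{\left(-10533 - -10271\right) + 35348} = - \frac{12031}{\left(-10533 + 10271\right) + 35348} = - \frac{12031}{-262 + 35348} = - \frac{12031}{35086} = \left(-12031\right) \frac{1}{35086} = - \frac{227}{662}$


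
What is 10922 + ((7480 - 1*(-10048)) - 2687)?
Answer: 25763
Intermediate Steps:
10922 + ((7480 - 1*(-10048)) - 2687) = 10922 + ((7480 + 10048) - 2687) = 10922 + (17528 - 2687) = 10922 + 14841 = 25763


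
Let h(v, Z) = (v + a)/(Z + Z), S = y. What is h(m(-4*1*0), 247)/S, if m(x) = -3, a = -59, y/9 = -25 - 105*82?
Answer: 31/19195605 ≈ 1.6150e-6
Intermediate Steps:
y = -77715 (y = 9*(-25 - 105*82) = 9*(-25 - 8610) = 9*(-8635) = -77715)
S = -77715
h(v, Z) = (-59 + v)/(2*Z) (h(v, Z) = (v - 59)/(Z + Z) = (-59 + v)/((2*Z)) = (-59 + v)*(1/(2*Z)) = (-59 + v)/(2*Z))
h(m(-4*1*0), 247)/S = ((½)*(-59 - 3)/247)/(-77715) = ((½)*(1/247)*(-62))*(-1/77715) = -31/247*(-1/77715) = 31/19195605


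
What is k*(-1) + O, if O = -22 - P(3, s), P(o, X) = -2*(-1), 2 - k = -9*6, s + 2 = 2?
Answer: -80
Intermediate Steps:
s = 0 (s = -2 + 2 = 0)
k = 56 (k = 2 - (-9)*6 = 2 - 1*(-54) = 2 + 54 = 56)
P(o, X) = 2
O = -24 (O = -22 - 1*2 = -22 - 2 = -24)
k*(-1) + O = 56*(-1) - 24 = -56 - 24 = -80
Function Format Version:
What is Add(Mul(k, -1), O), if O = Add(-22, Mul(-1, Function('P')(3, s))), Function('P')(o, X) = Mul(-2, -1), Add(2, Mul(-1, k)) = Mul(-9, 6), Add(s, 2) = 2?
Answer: -80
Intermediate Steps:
s = 0 (s = Add(-2, 2) = 0)
k = 56 (k = Add(2, Mul(-1, Mul(-9, 6))) = Add(2, Mul(-1, -54)) = Add(2, 54) = 56)
Function('P')(o, X) = 2
O = -24 (O = Add(-22, Mul(-1, 2)) = Add(-22, -2) = -24)
Add(Mul(k, -1), O) = Add(Mul(56, -1), -24) = Add(-56, -24) = -80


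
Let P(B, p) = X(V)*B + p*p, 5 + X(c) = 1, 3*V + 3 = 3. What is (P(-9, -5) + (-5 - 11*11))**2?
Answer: 4225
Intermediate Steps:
V = 0 (V = -1 + (1/3)*3 = -1 + 1 = 0)
X(c) = -4 (X(c) = -5 + 1 = -4)
P(B, p) = p**2 - 4*B (P(B, p) = -4*B + p*p = -4*B + p**2 = p**2 - 4*B)
(P(-9, -5) + (-5 - 11*11))**2 = (((-5)**2 - 4*(-9)) + (-5 - 11*11))**2 = ((25 + 36) + (-5 - 121))**2 = (61 - 126)**2 = (-65)**2 = 4225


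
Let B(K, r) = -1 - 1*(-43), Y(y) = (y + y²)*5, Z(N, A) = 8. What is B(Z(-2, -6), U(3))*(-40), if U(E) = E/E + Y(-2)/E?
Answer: -1680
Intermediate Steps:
Y(y) = 5*y + 5*y²
U(E) = 1 + 10/E (U(E) = E/E + (5*(-2)*(1 - 2))/E = 1 + (5*(-2)*(-1))/E = 1 + 10/E)
B(K, r) = 42 (B(K, r) = -1 + 43 = 42)
B(Z(-2, -6), U(3))*(-40) = 42*(-40) = -1680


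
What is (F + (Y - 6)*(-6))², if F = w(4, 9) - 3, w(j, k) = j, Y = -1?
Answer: 1849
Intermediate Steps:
F = 1 (F = 4 - 3 = 1)
(F + (Y - 6)*(-6))² = (1 + (-1 - 6)*(-6))² = (1 - 7*(-6))² = (1 + 42)² = 43² = 1849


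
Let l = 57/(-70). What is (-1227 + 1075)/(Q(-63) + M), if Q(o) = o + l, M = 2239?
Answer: -10640/152263 ≈ -0.069879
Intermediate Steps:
l = -57/70 (l = 57*(-1/70) = -57/70 ≈ -0.81429)
Q(o) = -57/70 + o (Q(o) = o - 57/70 = -57/70 + o)
(-1227 + 1075)/(Q(-63) + M) = (-1227 + 1075)/((-57/70 - 63) + 2239) = -152/(-4467/70 + 2239) = -152/152263/70 = -152*70/152263 = -10640/152263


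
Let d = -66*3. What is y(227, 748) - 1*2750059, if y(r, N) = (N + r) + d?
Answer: -2749282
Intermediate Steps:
d = -198
y(r, N) = -198 + N + r (y(r, N) = (N + r) - 198 = -198 + N + r)
y(227, 748) - 1*2750059 = (-198 + 748 + 227) - 1*2750059 = 777 - 2750059 = -2749282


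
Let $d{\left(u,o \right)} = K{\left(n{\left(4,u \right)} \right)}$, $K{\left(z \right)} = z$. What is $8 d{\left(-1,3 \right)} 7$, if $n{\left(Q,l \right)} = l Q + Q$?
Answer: $0$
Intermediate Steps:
$n{\left(Q,l \right)} = Q + Q l$ ($n{\left(Q,l \right)} = Q l + Q = Q + Q l$)
$d{\left(u,o \right)} = 4 + 4 u$ ($d{\left(u,o \right)} = 4 \left(1 + u\right) = 4 + 4 u$)
$8 d{\left(-1,3 \right)} 7 = 8 \left(4 + 4 \left(-1\right)\right) 7 = 8 \left(4 - 4\right) 7 = 8 \cdot 0 \cdot 7 = 0 \cdot 7 = 0$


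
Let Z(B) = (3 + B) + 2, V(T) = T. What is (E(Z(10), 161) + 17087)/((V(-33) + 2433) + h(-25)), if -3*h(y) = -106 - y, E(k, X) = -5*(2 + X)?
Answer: 5424/809 ≈ 6.7046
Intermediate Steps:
Z(B) = 5 + B
E(k, X) = -10 - 5*X
h(y) = 106/3 + y/3 (h(y) = -(-106 - y)/3 = 106/3 + y/3)
(E(Z(10), 161) + 17087)/((V(-33) + 2433) + h(-25)) = ((-10 - 5*161) + 17087)/((-33 + 2433) + (106/3 + (⅓)*(-25))) = ((-10 - 805) + 17087)/(2400 + (106/3 - 25/3)) = (-815 + 17087)/(2400 + 27) = 16272/2427 = 16272*(1/2427) = 5424/809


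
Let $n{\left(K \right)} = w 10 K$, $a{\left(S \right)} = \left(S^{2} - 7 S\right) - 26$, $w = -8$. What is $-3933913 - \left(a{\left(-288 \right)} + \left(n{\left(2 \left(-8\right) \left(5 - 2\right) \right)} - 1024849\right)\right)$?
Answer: $-2997838$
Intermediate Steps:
$a{\left(S \right)} = -26 + S^{2} - 7 S$
$n{\left(K \right)} = - 80 K$ ($n{\left(K \right)} = \left(-8\right) 10 K = - 80 K$)
$-3933913 - \left(a{\left(-288 \right)} + \left(n{\left(2 \left(-8\right) \left(5 - 2\right) \right)} - 1024849\right)\right) = -3933913 - \left(\left(-26 + \left(-288\right)^{2} - -2016\right) - \left(1024849 + 80 \cdot 2 \left(-8\right) \left(5 - 2\right)\right)\right) = -3933913 - \left(\left(-26 + 82944 + 2016\right) - \left(1024849 + 80 \left(\left(-16\right) 3\right)\right)\right) = -3933913 - \left(84934 - 1021009\right) = -3933913 - -936075 = -3933913 + 936075 = -2997838$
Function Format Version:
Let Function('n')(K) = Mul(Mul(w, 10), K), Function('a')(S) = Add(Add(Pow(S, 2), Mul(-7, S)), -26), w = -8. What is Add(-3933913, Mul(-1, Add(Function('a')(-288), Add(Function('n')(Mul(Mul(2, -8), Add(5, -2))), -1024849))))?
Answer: -2997838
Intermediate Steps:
Function('a')(S) = Add(-26, Pow(S, 2), Mul(-7, S))
Function('n')(K) = Mul(-80, K) (Function('n')(K) = Mul(Mul(-8, 10), K) = Mul(-80, K))
Add(-3933913, Mul(-1, Add(Function('a')(-288), Add(Function('n')(Mul(Mul(2, -8), Add(5, -2))), -1024849)))) = Add(-3933913, Mul(-1, Add(Add(-26, Pow(-288, 2), Mul(-7, -288)), Add(Mul(-80, Mul(Mul(2, -8), Add(5, -2))), -1024849)))) = Add(-3933913, Mul(-1, Add(Add(-26, 82944, 2016), Add(Mul(-80, Mul(-16, 3)), -1024849)))) = Add(-3933913, Mul(-1, Add(84934, Add(Mul(-80, -48), -1024849)))) = Add(-3933913, Mul(-1, Add(84934, Add(3840, -1024849)))) = Add(-3933913, Mul(-1, Add(84934, -1021009))) = Add(-3933913, Mul(-1, -936075)) = Add(-3933913, 936075) = -2997838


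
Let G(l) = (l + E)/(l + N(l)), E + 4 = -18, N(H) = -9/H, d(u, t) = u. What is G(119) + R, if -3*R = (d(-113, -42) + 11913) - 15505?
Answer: 17489263/14152 ≈ 1235.8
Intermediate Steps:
E = -22 (E = -4 - 18 = -22)
G(l) = (-22 + l)/(l - 9/l) (G(l) = (l - 22)/(l - 9/l) = (-22 + l)/(l - 9/l))
R = 1235 (R = -((-113 + 11913) - 15505)/3 = -(11800 - 15505)/3 = -⅓*(-3705) = 1235)
G(119) + R = 119*(-22 + 119)/(-9 + 119²) + 1235 = 119*97/(-9 + 14161) + 1235 = 119*97/14152 + 1235 = 119*(1/14152)*97 + 1235 = 11543/14152 + 1235 = 17489263/14152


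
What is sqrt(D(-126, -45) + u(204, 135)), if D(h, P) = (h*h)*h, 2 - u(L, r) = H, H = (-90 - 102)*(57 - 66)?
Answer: I*sqrt(2002102) ≈ 1415.0*I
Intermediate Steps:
H = 1728 (H = -192*(-9) = 1728)
u(L, r) = -1726 (u(L, r) = 2 - 1*1728 = 2 - 1728 = -1726)
D(h, P) = h**3 (D(h, P) = h**2*h = h**3)
sqrt(D(-126, -45) + u(204, 135)) = sqrt((-126)**3 - 1726) = sqrt(-2000376 - 1726) = sqrt(-2002102) = I*sqrt(2002102)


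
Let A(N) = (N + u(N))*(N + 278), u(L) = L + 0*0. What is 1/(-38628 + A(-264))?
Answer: -1/46020 ≈ -2.1730e-5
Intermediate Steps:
u(L) = L (u(L) = L + 0 = L)
A(N) = 2*N*(278 + N) (A(N) = (N + N)*(N + 278) = (2*N)*(278 + N) = 2*N*(278 + N))
1/(-38628 + A(-264)) = 1/(-38628 + 2*(-264)*(278 - 264)) = 1/(-38628 + 2*(-264)*14) = 1/(-38628 - 7392) = 1/(-46020) = -1/46020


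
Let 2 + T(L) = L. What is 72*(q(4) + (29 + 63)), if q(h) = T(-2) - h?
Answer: 6048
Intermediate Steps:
T(L) = -2 + L
q(h) = -4 - h (q(h) = (-2 - 2) - h = -4 - h)
72*(q(4) + (29 + 63)) = 72*((-4 - 1*4) + (29 + 63)) = 72*((-4 - 4) + 92) = 72*(-8 + 92) = 72*84 = 6048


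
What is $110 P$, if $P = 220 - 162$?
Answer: $6380$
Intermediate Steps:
$P = 58$
$110 P = 110 \cdot 58 = 6380$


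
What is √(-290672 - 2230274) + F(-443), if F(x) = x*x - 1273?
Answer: 194976 + I*√2520946 ≈ 1.9498e+5 + 1587.7*I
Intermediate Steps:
F(x) = -1273 + x² (F(x) = x² - 1273 = -1273 + x²)
√(-290672 - 2230274) + F(-443) = √(-290672 - 2230274) + (-1273 + (-443)²) = √(-2520946) + (-1273 + 196249) = I*√2520946 + 194976 = 194976 + I*√2520946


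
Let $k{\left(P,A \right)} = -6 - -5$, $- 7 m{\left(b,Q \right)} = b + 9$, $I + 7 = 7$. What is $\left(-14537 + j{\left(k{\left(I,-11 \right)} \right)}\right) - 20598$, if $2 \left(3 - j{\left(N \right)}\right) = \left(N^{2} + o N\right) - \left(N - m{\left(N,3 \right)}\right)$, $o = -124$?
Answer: $- \frac{246361}{7} \approx -35194.0$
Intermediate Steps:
$I = 0$ ($I = -7 + 7 = 0$)
$m{\left(b,Q \right)} = - \frac{9}{7} - \frac{b}{7}$ ($m{\left(b,Q \right)} = - \frac{b + 9}{7} = - \frac{9 + b}{7} = - \frac{9}{7} - \frac{b}{7}$)
$k{\left(P,A \right)} = -1$ ($k{\left(P,A \right)} = -6 + 5 = -1$)
$j{\left(N \right)} = \frac{51}{14} - \frac{N^{2}}{2} + \frac{438 N}{7}$ ($j{\left(N \right)} = 3 - \frac{\left(N^{2} - 124 N\right) - \left(\frac{9}{7} + \frac{8 N}{7}\right)}{2} = 3 - \frac{- \frac{9}{7} + N^{2} - \frac{876 N}{7}}{2} = 3 + \left(\frac{9}{14} - \frac{N^{2}}{2} + \frac{438 N}{7}\right) = \frac{51}{14} - \frac{N^{2}}{2} + \frac{438 N}{7}$)
$\left(-14537 + j{\left(k{\left(I,-11 \right)} \right)}\right) - 20598 = \left(-14537 + \left(\frac{51}{14} - \frac{\left(-1\right)^{2}}{2} + \frac{438}{7} \left(-1\right)\right)\right) - 20598 = \left(-14537 - \frac{416}{7}\right) - 20598 = - \frac{102175}{7} - 20598 = - \frac{246361}{7}$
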